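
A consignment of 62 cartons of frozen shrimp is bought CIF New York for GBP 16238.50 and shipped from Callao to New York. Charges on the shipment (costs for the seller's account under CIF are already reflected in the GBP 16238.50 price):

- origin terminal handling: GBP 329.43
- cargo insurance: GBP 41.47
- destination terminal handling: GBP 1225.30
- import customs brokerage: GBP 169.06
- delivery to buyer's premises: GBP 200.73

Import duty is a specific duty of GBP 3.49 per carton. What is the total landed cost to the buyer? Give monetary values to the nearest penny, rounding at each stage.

Total landed cost: GBP 18049.97

CIF: the seller pays costs through ocean freight and marine insurance to the destination port.
Already in the invoice (seller's account under CIF): origin terminal, insurance — exclude.
The CIF price already equals the CIF value: 16238.50
Import duty = 62 × 3.49 = 216.38
Buyer bears: destination terminal 1225.30 + brokerage 169.06 + delivery 200.73 + duty 216.38 = 1811.47
Landed cost = invoice 16238.50 + 1811.47 = 18049.97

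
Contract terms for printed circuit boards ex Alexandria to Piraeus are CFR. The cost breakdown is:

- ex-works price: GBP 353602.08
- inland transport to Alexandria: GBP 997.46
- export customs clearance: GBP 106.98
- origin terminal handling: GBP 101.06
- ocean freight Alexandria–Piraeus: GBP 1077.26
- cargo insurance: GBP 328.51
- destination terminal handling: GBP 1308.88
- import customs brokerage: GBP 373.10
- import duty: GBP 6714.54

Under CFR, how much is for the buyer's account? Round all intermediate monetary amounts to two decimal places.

CFR: the seller pays costs through ocean freight to the destination port, but not insurance.
Seller's account: goods 353602.08 + inland to port 997.46 + export clearance 106.98 + origin terminal 101.06 + freight 1077.26 = 355884.84
Buyer's account: insurance 328.51 + destination terminal 1308.88 + brokerage 373.10 + duty 6714.54 = 8725.03

Buyer's account: GBP 8725.03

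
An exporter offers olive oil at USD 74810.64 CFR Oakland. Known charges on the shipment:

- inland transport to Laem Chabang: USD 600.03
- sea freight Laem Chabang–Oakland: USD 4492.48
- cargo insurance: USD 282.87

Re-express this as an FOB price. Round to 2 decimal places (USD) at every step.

FOB price: USD 70318.16

Not relevant to the conversion: inland to port — on the seller under both CFR and FOB; already in the CFR price and stays in the FOB price. insurance — on the buyer under both terms; not part of either seller's price.
From CFR to FOB, the seller no longer bears: freight.
FOB price = 74810.64 − 4492.48 = 70318.16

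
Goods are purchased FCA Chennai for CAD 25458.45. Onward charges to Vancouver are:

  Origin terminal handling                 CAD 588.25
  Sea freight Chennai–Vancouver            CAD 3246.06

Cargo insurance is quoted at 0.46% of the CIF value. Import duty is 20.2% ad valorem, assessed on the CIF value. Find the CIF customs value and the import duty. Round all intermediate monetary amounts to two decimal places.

CIF value: CAD 29428.13; import duty: CAD 5944.48

Let C be the CIF value. C = FCA price + pre-shipment costs + freight + 0.46% × C
C − 0.46% × C = 25458.45 + 588.25 + 3246.06
0.9954 × C = 29292.76
C = 29292.76 / 0.9954 = 29428.13
Insurance premium = 0.46% × 29428.13 = 135.37
Import duty = 29428.13 × 20.2% = 5944.48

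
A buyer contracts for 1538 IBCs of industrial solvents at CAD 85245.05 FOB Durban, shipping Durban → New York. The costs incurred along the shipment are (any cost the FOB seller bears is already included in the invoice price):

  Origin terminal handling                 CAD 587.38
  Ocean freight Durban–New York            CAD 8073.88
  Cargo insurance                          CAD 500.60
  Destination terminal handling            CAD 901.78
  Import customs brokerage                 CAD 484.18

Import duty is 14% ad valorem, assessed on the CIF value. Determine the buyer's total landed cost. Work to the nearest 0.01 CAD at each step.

Total landed cost: CAD 108340.22

FOB: the seller bears costs until goods are on board at the origin port; the buyer bears freight, insurance and all costs thereafter.
Already in the invoice (seller's account under FOB): origin terminal — exclude.
CIF value = FOB price + freight + insurance = 85245.05 + 8073.88 + 500.60 = 93819.53
Import duty = 93819.53 × 14% = 13134.73
Buyer bears: freight 8073.88 + insurance 500.60 + destination terminal 901.78 + brokerage 484.18 + duty 13134.73 = 23095.17
Landed cost = invoice 85245.05 + 23095.17 = 108340.22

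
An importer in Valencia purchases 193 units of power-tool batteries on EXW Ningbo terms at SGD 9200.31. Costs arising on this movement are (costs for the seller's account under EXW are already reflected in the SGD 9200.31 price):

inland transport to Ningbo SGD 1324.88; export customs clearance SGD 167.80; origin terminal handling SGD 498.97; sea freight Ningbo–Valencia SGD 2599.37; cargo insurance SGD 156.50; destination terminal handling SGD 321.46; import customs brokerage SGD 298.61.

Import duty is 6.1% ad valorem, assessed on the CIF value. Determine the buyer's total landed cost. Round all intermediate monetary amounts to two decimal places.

EXW: the seller makes goods available at their premises; the buyer bears all onward costs.
CIF value = EXW price + inland to port + export clearance + origin terminal + freight + insurance = 9200.31 + 1324.88 + 167.80 + 498.97 + 2599.37 + 156.50 = 13947.83
Import duty = 13947.83 × 6.1% = 850.82
Buyer bears: inland to port 1324.88 + export clearance 167.80 + origin terminal 498.97 + freight 2599.37 + insurance 156.50 + destination terminal 321.46 + brokerage 298.61 + duty 850.82 = 6218.41
Landed cost = invoice 9200.31 + 6218.41 = 15418.72

Total landed cost: SGD 15418.72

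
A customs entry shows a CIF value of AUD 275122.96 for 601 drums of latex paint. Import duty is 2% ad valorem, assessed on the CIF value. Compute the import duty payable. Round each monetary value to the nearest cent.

Import duty: AUD 5502.46

Import duty = 275122.96 × 2% = 5502.46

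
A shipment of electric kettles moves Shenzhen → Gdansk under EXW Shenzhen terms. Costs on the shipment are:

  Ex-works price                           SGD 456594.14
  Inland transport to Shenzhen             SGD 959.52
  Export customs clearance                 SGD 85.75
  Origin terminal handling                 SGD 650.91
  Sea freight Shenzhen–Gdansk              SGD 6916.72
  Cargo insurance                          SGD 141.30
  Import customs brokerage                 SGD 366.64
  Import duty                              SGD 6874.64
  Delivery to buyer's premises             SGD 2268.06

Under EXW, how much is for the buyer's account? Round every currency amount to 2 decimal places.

EXW: the seller makes goods available at their premises; the buyer bears all onward costs.
Seller's account: goods 456594.14 = 456594.14
Buyer's account: inland to port 959.52 + export clearance 85.75 + origin terminal 650.91 + freight 6916.72 + insurance 141.30 + brokerage 366.64 + duty 6874.64 + delivery 2268.06 = 18263.54

Buyer's account: SGD 18263.54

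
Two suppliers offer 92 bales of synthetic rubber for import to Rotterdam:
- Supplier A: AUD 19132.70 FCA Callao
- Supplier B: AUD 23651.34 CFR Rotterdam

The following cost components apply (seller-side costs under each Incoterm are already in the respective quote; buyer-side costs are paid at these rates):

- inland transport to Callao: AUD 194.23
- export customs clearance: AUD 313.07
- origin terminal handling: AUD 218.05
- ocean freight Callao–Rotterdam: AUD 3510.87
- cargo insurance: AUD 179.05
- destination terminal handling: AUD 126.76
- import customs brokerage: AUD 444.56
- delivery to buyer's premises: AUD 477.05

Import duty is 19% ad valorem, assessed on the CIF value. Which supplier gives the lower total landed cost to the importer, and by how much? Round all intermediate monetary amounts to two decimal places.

Supplier A is cheaper by AUD 939.76

Supplier A (FCA):
CIF value = FCA price + origin terminal + freight + insurance = 19132.70 + 218.05 + 3510.87 + 179.05 = 23040.67
Import duty = 23040.67 × 19% = 4377.73
Buyer bears (A): 218.05 + 3510.87 + 179.05 + 126.76 + 444.56 + 477.05 = 4956.34
Landed cost (A) = invoice 19132.70 + 4956.34 + duty 4377.73 = 28466.77
Supplier B (CFR):
CIF value = CFR price + insurance = 23651.34 + 179.05 = 23830.39
Import duty = 23830.39 × 19% = 4527.77
Buyer bears (B): 179.05 + 126.76 + 444.56 + 477.05 = 1227.42
Landed cost (B) = invoice 23651.34 + 1227.42 + duty 4527.77 = 29406.53
Difference = |28466.77 − 29406.53| = 939.76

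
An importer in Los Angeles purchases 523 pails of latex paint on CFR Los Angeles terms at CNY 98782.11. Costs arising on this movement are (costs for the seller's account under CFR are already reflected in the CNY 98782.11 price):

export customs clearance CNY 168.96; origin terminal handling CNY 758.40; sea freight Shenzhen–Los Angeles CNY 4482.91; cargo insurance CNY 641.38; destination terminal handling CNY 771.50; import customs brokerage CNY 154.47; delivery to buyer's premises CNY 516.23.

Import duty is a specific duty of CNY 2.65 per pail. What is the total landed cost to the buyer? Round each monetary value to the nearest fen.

Total landed cost: CNY 102251.64

CFR: the seller pays costs through ocean freight to the destination port, but not insurance.
Already in the invoice (seller's account under CFR): export clearance, origin terminal, freight — exclude.
CIF value = CFR price + insurance = 98782.11 + 641.38 = 99423.49
Import duty = 523 × 2.65 = 1385.95
Buyer bears: insurance 641.38 + destination terminal 771.50 + brokerage 154.47 + delivery 516.23 + duty 1385.95 = 3469.53
Landed cost = invoice 98782.11 + 3469.53 = 102251.64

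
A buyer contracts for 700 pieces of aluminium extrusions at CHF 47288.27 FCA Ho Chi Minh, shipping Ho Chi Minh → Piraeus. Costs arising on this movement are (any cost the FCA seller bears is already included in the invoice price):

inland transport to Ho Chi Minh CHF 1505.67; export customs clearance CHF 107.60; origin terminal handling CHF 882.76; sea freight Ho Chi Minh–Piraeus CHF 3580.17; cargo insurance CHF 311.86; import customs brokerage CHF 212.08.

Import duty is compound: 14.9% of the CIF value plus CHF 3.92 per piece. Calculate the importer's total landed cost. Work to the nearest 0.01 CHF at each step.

Total landed cost: CHF 62776.54

FCA: the seller delivers export-cleared goods to the carrier; the buyer bears costs from that point.
Already in the invoice (seller's account under FCA): inland to port, export clearance — exclude.
CIF value = FCA price + origin terminal + freight + insurance = 47288.27 + 882.76 + 3580.17 + 311.86 = 52063.06
Ad valorem component: 52063.06 × 14.9% = 7757.40
Specific component: 700 × 3.92 = 2744.00
Import duty = 7757.40 + 2744.00 = 10501.40
Buyer bears: origin terminal 882.76 + freight 3580.17 + insurance 311.86 + brokerage 212.08 + duty 10501.40 = 15488.27
Landed cost = invoice 47288.27 + 15488.27 = 62776.54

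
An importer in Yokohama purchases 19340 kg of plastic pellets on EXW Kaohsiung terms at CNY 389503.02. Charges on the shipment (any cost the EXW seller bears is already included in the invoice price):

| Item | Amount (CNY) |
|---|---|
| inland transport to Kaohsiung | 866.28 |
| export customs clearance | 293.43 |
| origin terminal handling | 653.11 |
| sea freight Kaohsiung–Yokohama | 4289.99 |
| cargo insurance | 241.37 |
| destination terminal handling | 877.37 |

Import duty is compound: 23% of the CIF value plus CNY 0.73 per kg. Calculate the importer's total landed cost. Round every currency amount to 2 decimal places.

Total landed cost: CNY 501887.63

EXW: the seller makes goods available at their premises; the buyer bears all onward costs.
CIF value = EXW price + inland to port + export clearance + origin terminal + freight + insurance = 389503.02 + 866.28 + 293.43 + 653.11 + 4289.99 + 241.37 = 395847.20
Ad valorem component: 395847.20 × 23% = 91044.86
Specific component: 19340 × 0.73 = 14118.20
Import duty = 91044.86 + 14118.20 = 105163.06
Buyer bears: inland to port 866.28 + export clearance 293.43 + origin terminal 653.11 + freight 4289.99 + insurance 241.37 + destination terminal 877.37 + duty 105163.06 = 112384.61
Landed cost = invoice 389503.02 + 112384.61 = 501887.63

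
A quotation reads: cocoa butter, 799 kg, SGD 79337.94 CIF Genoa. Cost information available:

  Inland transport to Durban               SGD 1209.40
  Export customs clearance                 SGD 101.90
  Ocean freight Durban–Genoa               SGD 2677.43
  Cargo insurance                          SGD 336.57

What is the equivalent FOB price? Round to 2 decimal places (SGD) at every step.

FOB price: SGD 76323.94

Not relevant to the conversion: inland to port, export clearance — on the seller under both CIF and FOB; already in the CIF price and stays in the FOB price.
From CIF to FOB, the seller no longer bears: freight, insurance.
FOB price = 79337.94 − 2677.43 − 336.57 = 76323.94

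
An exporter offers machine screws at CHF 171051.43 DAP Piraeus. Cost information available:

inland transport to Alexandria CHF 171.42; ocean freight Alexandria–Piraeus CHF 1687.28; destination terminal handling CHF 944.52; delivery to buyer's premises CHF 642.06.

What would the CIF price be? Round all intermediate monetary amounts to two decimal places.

CIF price: CHF 169464.85

Not relevant to the conversion: freight, inland to port — on the seller under both DAP and CIF; already in the DAP price and stays in the CIF price.
From DAP to CIF, the seller no longer bears: destination terminal, delivery.
CIF price = 171051.43 − 944.52 − 642.06 = 169464.85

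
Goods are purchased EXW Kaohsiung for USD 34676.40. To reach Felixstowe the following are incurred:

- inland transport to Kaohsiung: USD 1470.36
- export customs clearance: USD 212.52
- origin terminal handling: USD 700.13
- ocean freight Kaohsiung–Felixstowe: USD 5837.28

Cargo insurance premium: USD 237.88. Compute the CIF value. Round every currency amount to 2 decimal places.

CIF value: USD 43134.57

CIF = EXW price + pre-shipment costs + freight + insurance
CIF = 34676.40 + 1470.36 + 212.52 + 700.13 + 5837.28 + 237.88 = 43134.57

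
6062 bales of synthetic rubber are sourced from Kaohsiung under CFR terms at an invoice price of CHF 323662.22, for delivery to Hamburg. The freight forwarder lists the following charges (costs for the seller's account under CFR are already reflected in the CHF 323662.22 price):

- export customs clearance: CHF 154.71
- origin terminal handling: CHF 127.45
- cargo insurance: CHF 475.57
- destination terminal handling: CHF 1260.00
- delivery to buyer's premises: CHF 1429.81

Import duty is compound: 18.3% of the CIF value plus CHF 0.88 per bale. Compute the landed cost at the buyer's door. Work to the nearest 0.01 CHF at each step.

CFR: the seller pays costs through ocean freight to the destination port, but not insurance.
Already in the invoice (seller's account under CFR): export clearance, origin terminal — exclude.
CIF value = CFR price + insurance = 323662.22 + 475.57 = 324137.79
Ad valorem component: 324137.79 × 18.3% = 59317.22
Specific component: 6062 × 0.88 = 5334.56
Import duty = 59317.22 + 5334.56 = 64651.78
Buyer bears: insurance 475.57 + destination terminal 1260.00 + delivery 1429.81 + duty 64651.78 = 67817.16
Landed cost = invoice 323662.22 + 67817.16 = 391479.38

Total landed cost: CHF 391479.38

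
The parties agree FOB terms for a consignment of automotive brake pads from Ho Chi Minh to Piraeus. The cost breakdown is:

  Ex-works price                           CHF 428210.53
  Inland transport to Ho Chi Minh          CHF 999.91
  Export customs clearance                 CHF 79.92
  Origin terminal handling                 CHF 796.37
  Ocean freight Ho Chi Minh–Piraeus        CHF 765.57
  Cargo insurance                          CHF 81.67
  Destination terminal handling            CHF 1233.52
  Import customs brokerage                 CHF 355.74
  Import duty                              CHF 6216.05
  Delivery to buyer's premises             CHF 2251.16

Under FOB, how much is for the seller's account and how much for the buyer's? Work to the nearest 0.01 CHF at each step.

Seller: CHF 430086.73; buyer: CHF 10903.71

FOB: the seller bears costs until goods are on board at the origin port; the buyer bears freight, insurance and all costs thereafter.
Seller's account: goods 428210.53 + inland to port 999.91 + export clearance 79.92 + origin terminal 796.37 = 430086.73
Buyer's account: freight 765.57 + insurance 81.67 + destination terminal 1233.52 + brokerage 355.74 + duty 6216.05 + delivery 2251.16 = 10903.71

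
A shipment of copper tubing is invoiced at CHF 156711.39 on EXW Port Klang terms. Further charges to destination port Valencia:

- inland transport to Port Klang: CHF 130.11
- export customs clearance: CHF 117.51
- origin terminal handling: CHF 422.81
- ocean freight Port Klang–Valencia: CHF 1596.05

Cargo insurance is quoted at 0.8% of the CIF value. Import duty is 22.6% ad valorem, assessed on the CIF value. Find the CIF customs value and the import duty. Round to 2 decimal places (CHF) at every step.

Let C be the CIF value. C = EXW price + pre-shipment costs + freight + 0.8% × C
C − 0.8% × C = 156711.39 + 130.11 + 117.51 + 422.81 + 1596.05
0.992 × C = 158977.87
C = 158977.87 / 0.992 = 160259.95
Insurance premium = 0.8% × 160259.95 = 1282.08
Import duty = 160259.95 × 22.6% = 36218.75

CIF value: CHF 160259.95; import duty: CHF 36218.75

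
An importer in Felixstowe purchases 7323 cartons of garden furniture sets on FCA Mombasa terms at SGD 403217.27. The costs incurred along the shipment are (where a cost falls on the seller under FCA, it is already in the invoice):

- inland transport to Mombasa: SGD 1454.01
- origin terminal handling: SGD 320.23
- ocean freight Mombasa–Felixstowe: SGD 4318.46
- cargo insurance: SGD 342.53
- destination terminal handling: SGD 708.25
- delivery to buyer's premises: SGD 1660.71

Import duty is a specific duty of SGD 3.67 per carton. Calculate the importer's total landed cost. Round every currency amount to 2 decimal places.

FCA: the seller delivers export-cleared goods to the carrier; the buyer bears costs from that point.
Already in the invoice (seller's account under FCA): inland to port — exclude.
CIF value = FCA price + origin terminal + freight + insurance = 403217.27 + 320.23 + 4318.46 + 342.53 = 408198.49
Import duty = 7323 × 3.67 = 26875.41
Buyer bears: origin terminal 320.23 + freight 4318.46 + insurance 342.53 + destination terminal 708.25 + delivery 1660.71 + duty 26875.41 = 34225.59
Landed cost = invoice 403217.27 + 34225.59 = 437442.86

Total landed cost: SGD 437442.86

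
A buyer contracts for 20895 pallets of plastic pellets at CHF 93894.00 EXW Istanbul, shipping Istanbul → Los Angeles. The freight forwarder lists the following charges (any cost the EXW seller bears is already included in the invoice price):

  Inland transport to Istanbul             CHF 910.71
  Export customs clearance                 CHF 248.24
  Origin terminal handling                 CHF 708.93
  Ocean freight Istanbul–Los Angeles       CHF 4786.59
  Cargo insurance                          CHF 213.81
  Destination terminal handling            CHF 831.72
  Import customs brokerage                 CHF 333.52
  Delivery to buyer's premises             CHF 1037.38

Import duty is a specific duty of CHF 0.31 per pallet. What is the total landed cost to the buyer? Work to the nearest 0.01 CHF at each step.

EXW: the seller makes goods available at their premises; the buyer bears all onward costs.
CIF value = EXW price + inland to port + export clearance + origin terminal + freight + insurance = 93894.00 + 910.71 + 248.24 + 708.93 + 4786.59 + 213.81 = 100762.28
Import duty = 20895 × 0.31 = 6477.45
Buyer bears: inland to port 910.71 + export clearance 248.24 + origin terminal 708.93 + freight 4786.59 + insurance 213.81 + destination terminal 831.72 + brokerage 333.52 + delivery 1037.38 + duty 6477.45 = 15548.35
Landed cost = invoice 93894.00 + 15548.35 = 109442.35

Total landed cost: CHF 109442.35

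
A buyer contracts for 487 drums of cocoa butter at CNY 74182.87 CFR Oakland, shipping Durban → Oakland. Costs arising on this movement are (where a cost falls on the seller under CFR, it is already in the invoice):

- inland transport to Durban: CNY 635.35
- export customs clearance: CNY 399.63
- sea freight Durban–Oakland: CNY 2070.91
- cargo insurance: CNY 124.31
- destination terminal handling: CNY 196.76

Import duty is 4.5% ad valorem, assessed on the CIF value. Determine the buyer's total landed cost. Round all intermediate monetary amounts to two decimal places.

CFR: the seller pays costs through ocean freight to the destination port, but not insurance.
Already in the invoice (seller's account under CFR): inland to port, export clearance, freight — exclude.
CIF value = CFR price + insurance = 74182.87 + 124.31 = 74307.18
Import duty = 74307.18 × 4.5% = 3343.82
Buyer bears: insurance 124.31 + destination terminal 196.76 + duty 3343.82 = 3664.89
Landed cost = invoice 74182.87 + 3664.89 = 77847.76

Total landed cost: CNY 77847.76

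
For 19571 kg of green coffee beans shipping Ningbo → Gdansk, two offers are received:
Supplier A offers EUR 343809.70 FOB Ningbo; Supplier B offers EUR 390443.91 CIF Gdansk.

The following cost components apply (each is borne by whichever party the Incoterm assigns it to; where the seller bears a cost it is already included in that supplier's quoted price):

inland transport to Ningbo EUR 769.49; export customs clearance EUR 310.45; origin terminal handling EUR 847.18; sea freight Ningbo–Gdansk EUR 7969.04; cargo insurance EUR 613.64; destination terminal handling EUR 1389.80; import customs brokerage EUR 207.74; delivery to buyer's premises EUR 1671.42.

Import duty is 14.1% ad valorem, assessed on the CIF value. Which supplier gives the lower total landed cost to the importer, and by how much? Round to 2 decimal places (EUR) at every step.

Supplier A (FOB):
CIF value = FOB price + freight + insurance = 343809.70 + 7969.04 + 613.64 = 352392.38
Import duty = 352392.38 × 14.1% = 49687.33
Buyer bears (A): 7969.04 + 613.64 + 1389.80 + 207.74 + 1671.42 = 11851.64
Landed cost (A) = invoice 343809.70 + 11851.64 + duty 49687.33 = 405348.67
Supplier B (CIF):
The CIF price already equals the CIF value: 390443.91
Import duty = 390443.91 × 14.1% = 55052.59
Buyer bears (B): 1389.80 + 207.74 + 1671.42 = 3268.96
Landed cost (B) = invoice 390443.91 + 3268.96 + duty 55052.59 = 448765.46
Difference = |405348.67 − 448765.46| = 43416.79

Supplier A is cheaper by EUR 43416.79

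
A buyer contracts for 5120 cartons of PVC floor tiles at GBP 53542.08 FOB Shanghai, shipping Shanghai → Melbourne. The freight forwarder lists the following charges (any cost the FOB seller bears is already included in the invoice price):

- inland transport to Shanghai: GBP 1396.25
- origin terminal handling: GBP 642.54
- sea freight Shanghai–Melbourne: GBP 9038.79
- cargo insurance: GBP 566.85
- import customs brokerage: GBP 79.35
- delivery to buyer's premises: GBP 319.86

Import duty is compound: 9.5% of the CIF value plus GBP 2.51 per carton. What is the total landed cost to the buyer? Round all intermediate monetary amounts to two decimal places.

Total landed cost: GBP 82397.16

FOB: the seller bears costs until goods are on board at the origin port; the buyer bears freight, insurance and all costs thereafter.
Already in the invoice (seller's account under FOB): inland to port, origin terminal — exclude.
CIF value = FOB price + freight + insurance = 53542.08 + 9038.79 + 566.85 = 63147.72
Ad valorem component: 63147.72 × 9.5% = 5999.03
Specific component: 5120 × 2.51 = 12851.20
Import duty = 5999.03 + 12851.20 = 18850.23
Buyer bears: freight 9038.79 + insurance 566.85 + brokerage 79.35 + delivery 319.86 + duty 18850.23 = 28855.08
Landed cost = invoice 53542.08 + 28855.08 = 82397.16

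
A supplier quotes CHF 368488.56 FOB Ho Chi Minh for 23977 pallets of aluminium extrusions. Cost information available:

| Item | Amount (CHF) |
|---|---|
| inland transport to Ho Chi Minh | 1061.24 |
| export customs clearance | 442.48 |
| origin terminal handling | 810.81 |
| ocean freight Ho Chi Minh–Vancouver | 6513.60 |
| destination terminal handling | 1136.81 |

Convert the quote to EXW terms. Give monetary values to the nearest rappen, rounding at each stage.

Not relevant to the conversion: freight, destination terminal — on the buyer under both terms; not part of either seller's price.
From FOB to EXW, the seller no longer bears: inland to port, export clearance, origin terminal.
EXW price = 368488.56 − 1061.24 − 442.48 − 810.81 = 366174.03

EXW price: CHF 366174.03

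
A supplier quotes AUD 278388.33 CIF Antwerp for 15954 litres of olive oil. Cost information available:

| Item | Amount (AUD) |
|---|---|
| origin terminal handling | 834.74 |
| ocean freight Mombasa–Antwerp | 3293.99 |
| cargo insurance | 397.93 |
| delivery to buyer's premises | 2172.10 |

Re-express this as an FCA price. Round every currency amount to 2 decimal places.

FCA price: AUD 273861.67

Not relevant to the conversion: delivery — on the buyer under both terms; not part of either seller's price.
From CIF to FCA, the seller no longer bears: origin terminal, freight, insurance.
FCA price = 278388.33 − 834.74 − 3293.99 − 397.93 = 273861.67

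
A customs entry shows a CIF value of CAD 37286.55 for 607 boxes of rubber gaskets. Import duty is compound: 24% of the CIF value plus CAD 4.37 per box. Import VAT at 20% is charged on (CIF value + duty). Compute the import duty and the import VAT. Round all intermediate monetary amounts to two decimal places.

Import duty: CAD 11601.36; import VAT: CAD 9777.58

Ad valorem component: 37286.55 × 24% = 8948.77
Specific component: 607 × 4.37 = 2652.59
Import duty = 8948.77 + 2652.59 = 11601.36
VAT base = CIF + duty = 37286.55 + 11601.36 = 48887.91
Import VAT = 48887.91 × 20% = 9777.58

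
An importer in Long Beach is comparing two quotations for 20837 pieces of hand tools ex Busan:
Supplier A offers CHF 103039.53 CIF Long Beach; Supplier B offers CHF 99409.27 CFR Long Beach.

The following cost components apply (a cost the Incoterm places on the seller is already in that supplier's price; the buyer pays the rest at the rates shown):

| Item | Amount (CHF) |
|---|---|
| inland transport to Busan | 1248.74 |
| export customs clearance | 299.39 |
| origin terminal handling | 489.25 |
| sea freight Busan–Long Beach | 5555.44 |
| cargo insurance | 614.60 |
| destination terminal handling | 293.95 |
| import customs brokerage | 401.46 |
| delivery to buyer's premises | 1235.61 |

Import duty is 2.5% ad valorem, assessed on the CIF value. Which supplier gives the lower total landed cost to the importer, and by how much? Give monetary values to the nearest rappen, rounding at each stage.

Supplier A (CIF):
The CIF price already equals the CIF value: 103039.53
Import duty = 103039.53 × 2.5% = 2575.99
Buyer bears (A): 293.95 + 401.46 + 1235.61 = 1931.02
Landed cost (A) = invoice 103039.53 + 1931.02 + duty 2575.99 = 107546.54
Supplier B (CFR):
CIF value = CFR price + insurance = 99409.27 + 614.60 = 100023.87
Import duty = 100023.87 × 2.5% = 2500.60
Buyer bears (B): 614.60 + 293.95 + 401.46 + 1235.61 = 2545.62
Landed cost (B) = invoice 99409.27 + 2545.62 + duty 2500.60 = 104455.49
Difference = |107546.54 − 104455.49| = 3091.05

Supplier B is cheaper by CHF 3091.05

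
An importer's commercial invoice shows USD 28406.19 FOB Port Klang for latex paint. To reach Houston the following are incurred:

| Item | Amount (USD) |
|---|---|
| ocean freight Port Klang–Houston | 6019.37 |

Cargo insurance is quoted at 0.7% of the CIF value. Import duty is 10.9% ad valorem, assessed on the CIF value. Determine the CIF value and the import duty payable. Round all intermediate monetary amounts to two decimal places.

Let C be the CIF value. C = FOB price + freight + 0.7% × C
C − 0.7% × C = 28406.19 + 6019.37
0.993 × C = 34425.56
C = 34425.56 / 0.993 = 34668.24
Insurance premium = 0.7% × 34668.24 = 242.68
Import duty = 34668.24 × 10.9% = 3778.84

CIF value: USD 34668.24; import duty: USD 3778.84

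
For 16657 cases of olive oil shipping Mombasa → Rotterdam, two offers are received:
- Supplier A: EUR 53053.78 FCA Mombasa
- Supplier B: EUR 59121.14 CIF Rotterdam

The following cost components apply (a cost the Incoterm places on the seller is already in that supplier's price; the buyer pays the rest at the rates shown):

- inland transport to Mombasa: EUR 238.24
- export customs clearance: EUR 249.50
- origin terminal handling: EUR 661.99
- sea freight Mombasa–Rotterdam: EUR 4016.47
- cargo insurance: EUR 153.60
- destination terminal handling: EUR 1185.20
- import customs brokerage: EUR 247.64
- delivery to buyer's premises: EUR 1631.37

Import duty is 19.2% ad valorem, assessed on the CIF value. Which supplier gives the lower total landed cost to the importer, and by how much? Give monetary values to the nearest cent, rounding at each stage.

Supplier A (FCA):
CIF value = FCA price + origin terminal + freight + insurance = 53053.78 + 661.99 + 4016.47 + 153.60 = 57885.84
Import duty = 57885.84 × 19.2% = 11114.08
Buyer bears (A): 661.99 + 4016.47 + 153.60 + 1185.20 + 247.64 + 1631.37 = 7896.27
Landed cost (A) = invoice 53053.78 + 7896.27 + duty 11114.08 = 72064.13
Supplier B (CIF):
The CIF price already equals the CIF value: 59121.14
Import duty = 59121.14 × 19.2% = 11351.26
Buyer bears (B): 1185.20 + 247.64 + 1631.37 = 3064.21
Landed cost (B) = invoice 59121.14 + 3064.21 + duty 11351.26 = 73536.61
Difference = |72064.13 − 73536.61| = 1472.48

Supplier A is cheaper by EUR 1472.48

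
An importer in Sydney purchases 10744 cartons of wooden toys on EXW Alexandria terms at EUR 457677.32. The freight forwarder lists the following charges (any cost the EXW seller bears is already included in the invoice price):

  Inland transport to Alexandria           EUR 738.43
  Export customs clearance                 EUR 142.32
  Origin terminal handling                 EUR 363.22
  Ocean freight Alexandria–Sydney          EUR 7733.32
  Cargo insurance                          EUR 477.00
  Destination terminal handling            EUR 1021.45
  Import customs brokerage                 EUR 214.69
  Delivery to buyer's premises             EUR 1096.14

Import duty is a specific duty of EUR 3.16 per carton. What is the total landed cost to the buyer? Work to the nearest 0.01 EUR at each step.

Total landed cost: EUR 503414.93

EXW: the seller makes goods available at their premises; the buyer bears all onward costs.
CIF value = EXW price + inland to port + export clearance + origin terminal + freight + insurance = 457677.32 + 738.43 + 142.32 + 363.22 + 7733.32 + 477.00 = 467131.61
Import duty = 10744 × 3.16 = 33951.04
Buyer bears: inland to port 738.43 + export clearance 142.32 + origin terminal 363.22 + freight 7733.32 + insurance 477.00 + destination terminal 1021.45 + brokerage 214.69 + delivery 1096.14 + duty 33951.04 = 45737.61
Landed cost = invoice 457677.32 + 45737.61 = 503414.93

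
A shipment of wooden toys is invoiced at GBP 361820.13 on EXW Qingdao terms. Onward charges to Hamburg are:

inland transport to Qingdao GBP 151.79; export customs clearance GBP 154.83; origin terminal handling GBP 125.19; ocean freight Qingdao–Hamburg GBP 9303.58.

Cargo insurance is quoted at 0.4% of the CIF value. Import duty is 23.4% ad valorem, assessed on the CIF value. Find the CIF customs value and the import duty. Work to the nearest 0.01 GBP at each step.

Let C be the CIF value. C = EXW price + pre-shipment costs + freight + 0.4% × C
C − 0.4% × C = 361820.13 + 151.79 + 154.83 + 125.19 + 9303.58
0.996 × C = 371555.52
C = 371555.52 / 0.996 = 373047.71
Insurance premium = 0.4% × 373047.71 = 1492.19
Import duty = 373047.71 × 23.4% = 87293.16

CIF value: GBP 373047.71; import duty: GBP 87293.16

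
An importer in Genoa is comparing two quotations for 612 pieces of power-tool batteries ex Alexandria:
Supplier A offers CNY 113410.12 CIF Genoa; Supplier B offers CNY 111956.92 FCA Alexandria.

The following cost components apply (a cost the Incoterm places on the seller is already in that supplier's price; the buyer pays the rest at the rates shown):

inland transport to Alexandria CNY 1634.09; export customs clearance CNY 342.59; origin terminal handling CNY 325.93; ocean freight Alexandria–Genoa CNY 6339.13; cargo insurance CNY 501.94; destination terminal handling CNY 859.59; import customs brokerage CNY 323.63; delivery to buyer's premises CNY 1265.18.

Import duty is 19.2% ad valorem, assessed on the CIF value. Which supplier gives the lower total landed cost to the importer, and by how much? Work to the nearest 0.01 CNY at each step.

Supplier A (CIF):
The CIF price already equals the CIF value: 113410.12
Import duty = 113410.12 × 19.2% = 21774.74
Buyer bears (A): 859.59 + 323.63 + 1265.18 = 2448.40
Landed cost (A) = invoice 113410.12 + 2448.40 + duty 21774.74 = 137633.26
Supplier B (FCA):
CIF value = FCA price + origin terminal + freight + insurance = 111956.92 + 325.93 + 6339.13 + 501.94 = 119123.92
Import duty = 119123.92 × 19.2% = 22871.79
Buyer bears (B): 325.93 + 6339.13 + 501.94 + 859.59 + 323.63 + 1265.18 = 9615.40
Landed cost (B) = invoice 111956.92 + 9615.40 + duty 22871.79 = 144444.11
Difference = |137633.26 − 144444.11| = 6810.85

Supplier A is cheaper by CNY 6810.85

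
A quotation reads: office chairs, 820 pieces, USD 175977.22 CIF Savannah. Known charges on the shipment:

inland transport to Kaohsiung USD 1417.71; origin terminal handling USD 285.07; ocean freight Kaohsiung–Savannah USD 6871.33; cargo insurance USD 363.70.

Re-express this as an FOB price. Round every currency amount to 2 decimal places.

Not relevant to the conversion: origin terminal, inland to port — on the seller under both CIF and FOB; already in the CIF price and stays in the FOB price.
From CIF to FOB, the seller no longer bears: freight, insurance.
FOB price = 175977.22 − 6871.33 − 363.70 = 168742.19

FOB price: USD 168742.19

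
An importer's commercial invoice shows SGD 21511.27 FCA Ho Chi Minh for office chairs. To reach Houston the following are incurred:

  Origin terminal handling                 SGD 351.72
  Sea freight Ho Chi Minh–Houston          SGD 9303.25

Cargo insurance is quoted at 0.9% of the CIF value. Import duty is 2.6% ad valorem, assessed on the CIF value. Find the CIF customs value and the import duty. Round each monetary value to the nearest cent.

Let C be the CIF value. C = FCA price + pre-shipment costs + freight + 0.9% × C
C − 0.9% × C = 21511.27 + 351.72 + 9303.25
0.991 × C = 31166.24
C = 31166.24 / 0.991 = 31449.28
Insurance premium = 0.9% × 31449.28 = 283.04
Import duty = 31449.28 × 2.6% = 817.68

CIF value: SGD 31449.28; import duty: SGD 817.68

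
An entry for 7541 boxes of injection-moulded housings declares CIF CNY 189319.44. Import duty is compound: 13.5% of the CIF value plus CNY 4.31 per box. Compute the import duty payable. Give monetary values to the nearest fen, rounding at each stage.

Import duty: CNY 58059.83

Ad valorem component: 189319.44 × 13.5% = 25558.12
Specific component: 7541 × 4.31 = 32501.71
Import duty = 25558.12 + 32501.71 = 58059.83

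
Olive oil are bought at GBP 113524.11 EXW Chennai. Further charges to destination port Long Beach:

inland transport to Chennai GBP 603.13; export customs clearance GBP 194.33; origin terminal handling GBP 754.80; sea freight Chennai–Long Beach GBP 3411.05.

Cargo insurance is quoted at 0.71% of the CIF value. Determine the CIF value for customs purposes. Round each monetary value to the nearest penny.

CIF value: GBP 119334.70

Let C be the CIF value. C = EXW price + pre-shipment costs + freight + 0.71% × C
C − 0.71% × C = 113524.11 + 603.13 + 194.33 + 754.80 + 3411.05
0.9929 × C = 118487.42
C = 118487.42 / 0.9929 = 119334.70
Insurance premium = 0.71% × 119334.70 = 847.28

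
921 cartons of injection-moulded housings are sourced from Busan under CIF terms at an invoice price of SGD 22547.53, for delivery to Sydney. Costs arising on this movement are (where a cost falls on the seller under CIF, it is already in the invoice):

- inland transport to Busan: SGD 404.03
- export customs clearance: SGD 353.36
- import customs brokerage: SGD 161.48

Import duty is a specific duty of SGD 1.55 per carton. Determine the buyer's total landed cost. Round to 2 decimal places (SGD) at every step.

CIF: the seller pays costs through ocean freight and marine insurance to the destination port.
Already in the invoice (seller's account under CIF): inland to port, export clearance — exclude.
The CIF price already equals the CIF value: 22547.53
Import duty = 921 × 1.55 = 1427.55
Buyer bears: brokerage 161.48 + duty 1427.55 = 1589.03
Landed cost = invoice 22547.53 + 1589.03 = 24136.56

Total landed cost: SGD 24136.56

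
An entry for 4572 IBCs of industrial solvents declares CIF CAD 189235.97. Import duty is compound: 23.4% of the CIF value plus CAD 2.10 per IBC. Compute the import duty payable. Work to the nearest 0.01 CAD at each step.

Import duty: CAD 53882.42

Ad valorem component: 189235.97 × 23.4% = 44281.22
Specific component: 4572 × 2.10 = 9601.20
Import duty = 44281.22 + 9601.20 = 53882.42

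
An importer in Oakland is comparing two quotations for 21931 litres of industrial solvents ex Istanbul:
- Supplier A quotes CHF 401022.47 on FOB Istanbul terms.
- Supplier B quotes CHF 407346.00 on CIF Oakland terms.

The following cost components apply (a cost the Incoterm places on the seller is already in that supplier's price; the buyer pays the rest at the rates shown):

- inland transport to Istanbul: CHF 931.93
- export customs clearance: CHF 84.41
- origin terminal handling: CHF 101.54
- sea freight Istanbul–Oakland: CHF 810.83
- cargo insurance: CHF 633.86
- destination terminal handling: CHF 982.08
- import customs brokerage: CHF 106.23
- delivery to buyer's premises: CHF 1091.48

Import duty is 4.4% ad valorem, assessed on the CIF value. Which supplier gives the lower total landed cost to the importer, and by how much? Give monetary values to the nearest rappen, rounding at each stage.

Supplier A (FOB):
CIF value = FOB price + freight + insurance = 401022.47 + 810.83 + 633.86 = 402467.16
Import duty = 402467.16 × 4.4% = 17708.56
Buyer bears (A): 810.83 + 633.86 + 982.08 + 106.23 + 1091.48 = 3624.48
Landed cost (A) = invoice 401022.47 + 3624.48 + duty 17708.56 = 422355.51
Supplier B (CIF):
The CIF price already equals the CIF value: 407346.00
Import duty = 407346.00 × 4.4% = 17923.22
Buyer bears (B): 982.08 + 106.23 + 1091.48 = 2179.79
Landed cost (B) = invoice 407346.00 + 2179.79 + duty 17923.22 = 427449.01
Difference = |422355.51 − 427449.01| = 5093.50

Supplier A is cheaper by CHF 5093.50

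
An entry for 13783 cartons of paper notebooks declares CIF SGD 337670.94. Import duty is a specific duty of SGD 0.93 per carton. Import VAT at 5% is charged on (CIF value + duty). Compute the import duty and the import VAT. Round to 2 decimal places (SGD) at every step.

Import duty: SGD 12818.19; import VAT: SGD 17524.46

Import duty = 13783 × 0.93 = 12818.19
VAT base = CIF + duty = 337670.94 + 12818.19 = 350489.13
Import VAT = 350489.13 × 5% = 17524.46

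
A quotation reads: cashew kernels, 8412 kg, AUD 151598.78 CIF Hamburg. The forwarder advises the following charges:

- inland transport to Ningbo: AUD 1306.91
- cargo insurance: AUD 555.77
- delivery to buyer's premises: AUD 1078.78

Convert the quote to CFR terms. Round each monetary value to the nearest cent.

CFR price: AUD 151043.01

Not relevant to the conversion: inland to port — on the seller under both CIF and CFR; already in the CIF price and stays in the CFR price. delivery — on the buyer under both terms; not part of either seller's price.
From CIF to CFR, the seller no longer bears: insurance.
CFR price = 151598.78 − 555.77 = 151043.01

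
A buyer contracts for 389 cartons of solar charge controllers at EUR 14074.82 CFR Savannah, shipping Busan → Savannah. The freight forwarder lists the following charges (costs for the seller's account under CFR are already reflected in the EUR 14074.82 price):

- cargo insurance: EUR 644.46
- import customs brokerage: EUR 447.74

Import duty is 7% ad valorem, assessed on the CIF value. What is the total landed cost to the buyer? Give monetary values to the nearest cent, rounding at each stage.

Total landed cost: EUR 16197.37

CFR: the seller pays costs through ocean freight to the destination port, but not insurance.
CIF value = CFR price + insurance = 14074.82 + 644.46 = 14719.28
Import duty = 14719.28 × 7% = 1030.35
Buyer bears: insurance 644.46 + brokerage 447.74 + duty 1030.35 = 2122.55
Landed cost = invoice 14074.82 + 2122.55 = 16197.37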